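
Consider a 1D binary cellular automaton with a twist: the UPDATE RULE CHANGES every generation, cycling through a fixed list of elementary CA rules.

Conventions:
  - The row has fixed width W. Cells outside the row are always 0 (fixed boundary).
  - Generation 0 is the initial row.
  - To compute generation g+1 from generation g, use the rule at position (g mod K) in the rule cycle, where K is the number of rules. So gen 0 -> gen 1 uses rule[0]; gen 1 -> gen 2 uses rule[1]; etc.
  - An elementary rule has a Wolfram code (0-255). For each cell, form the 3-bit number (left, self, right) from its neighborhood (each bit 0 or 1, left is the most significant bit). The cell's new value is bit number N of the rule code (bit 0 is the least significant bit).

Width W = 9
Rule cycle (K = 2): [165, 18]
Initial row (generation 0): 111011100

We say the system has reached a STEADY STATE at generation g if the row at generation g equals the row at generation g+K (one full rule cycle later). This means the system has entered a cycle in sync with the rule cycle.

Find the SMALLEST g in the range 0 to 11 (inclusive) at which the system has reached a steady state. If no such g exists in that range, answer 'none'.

Gen 0: 111011100
Gen 1 (rule 165): 010101001
Gen 2 (rule 18): 100000110
Gen 3 (rule 165): 101110000
Gen 4 (rule 18): 000001000
Gen 5 (rule 165): 111101011
Gen 6 (rule 18): 000000000
Gen 7 (rule 165): 111111111
Gen 8 (rule 18): 000000000
Gen 9 (rule 165): 111111111
Gen 10 (rule 18): 000000000
Gen 11 (rule 165): 111111111
Gen 12 (rule 18): 000000000
Gen 13 (rule 165): 111111111

Answer: 6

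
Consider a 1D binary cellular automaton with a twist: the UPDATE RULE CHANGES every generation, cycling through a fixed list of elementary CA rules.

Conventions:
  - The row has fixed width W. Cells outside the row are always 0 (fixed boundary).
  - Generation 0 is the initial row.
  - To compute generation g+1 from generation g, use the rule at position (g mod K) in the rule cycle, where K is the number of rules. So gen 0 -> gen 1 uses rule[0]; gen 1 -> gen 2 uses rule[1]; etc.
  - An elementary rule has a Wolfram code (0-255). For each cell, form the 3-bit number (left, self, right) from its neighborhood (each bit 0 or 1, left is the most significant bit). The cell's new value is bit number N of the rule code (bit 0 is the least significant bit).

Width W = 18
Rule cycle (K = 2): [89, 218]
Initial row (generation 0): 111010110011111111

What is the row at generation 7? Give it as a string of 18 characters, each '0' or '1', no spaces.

Answer: 110000001111110101

Derivation:
Gen 0: 111010110011111111
Gen 1 (rule 89): 101000111010000001
Gen 2 (rule 218): 000101111001000010
Gen 3 (rule 89): 110001001100111001
Gen 4 (rule 218): 111010111111111110
Gen 5 (rule 89): 101000100000000011
Gen 6 (rule 218): 000101010000000111
Gen 7 (rule 89): 110000001111110101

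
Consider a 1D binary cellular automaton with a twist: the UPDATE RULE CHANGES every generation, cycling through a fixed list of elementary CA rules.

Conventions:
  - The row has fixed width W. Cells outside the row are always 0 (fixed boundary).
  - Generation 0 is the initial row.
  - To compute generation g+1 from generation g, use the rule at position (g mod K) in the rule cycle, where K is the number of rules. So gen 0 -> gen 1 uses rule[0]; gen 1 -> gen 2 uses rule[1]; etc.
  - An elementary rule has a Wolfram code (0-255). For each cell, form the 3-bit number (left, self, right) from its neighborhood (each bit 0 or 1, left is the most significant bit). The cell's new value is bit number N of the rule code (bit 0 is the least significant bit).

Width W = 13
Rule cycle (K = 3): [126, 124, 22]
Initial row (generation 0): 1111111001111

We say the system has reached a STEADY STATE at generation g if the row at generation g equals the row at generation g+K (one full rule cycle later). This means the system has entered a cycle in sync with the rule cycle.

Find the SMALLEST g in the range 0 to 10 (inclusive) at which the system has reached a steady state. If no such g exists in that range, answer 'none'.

Gen 0: 1111111001111
Gen 1 (rule 126): 1000001111001
Gen 2 (rule 124): 1100001001101
Gen 3 (rule 22): 0010011110001
Gen 4 (rule 126): 0111110011011
Gen 5 (rule 124): 0100011011111
Gen 6 (rule 22): 1110100000000
Gen 7 (rule 126): 1011110000000
Gen 8 (rule 124): 1110011000000
Gen 9 (rule 22): 0001100100000
Gen 10 (rule 126): 0011111110000
Gen 11 (rule 124): 0010000011000
Gen 12 (rule 22): 0111000100100
Gen 13 (rule 126): 1101101111110

Answer: none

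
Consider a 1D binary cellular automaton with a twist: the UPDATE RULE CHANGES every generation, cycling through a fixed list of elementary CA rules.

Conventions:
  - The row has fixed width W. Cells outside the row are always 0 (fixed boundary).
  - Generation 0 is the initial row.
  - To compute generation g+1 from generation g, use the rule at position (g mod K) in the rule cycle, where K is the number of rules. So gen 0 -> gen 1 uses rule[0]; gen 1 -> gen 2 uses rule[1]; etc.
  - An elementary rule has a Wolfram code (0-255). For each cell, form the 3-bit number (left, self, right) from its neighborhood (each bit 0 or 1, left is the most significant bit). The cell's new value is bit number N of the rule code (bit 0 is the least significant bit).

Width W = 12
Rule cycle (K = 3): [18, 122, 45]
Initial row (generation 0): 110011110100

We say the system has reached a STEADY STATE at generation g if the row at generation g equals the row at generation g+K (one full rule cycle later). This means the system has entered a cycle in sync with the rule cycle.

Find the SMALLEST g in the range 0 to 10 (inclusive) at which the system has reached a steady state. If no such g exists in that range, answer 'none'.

Answer: 7

Derivation:
Gen 0: 110011110100
Gen 1 (rule 18): 001100000010
Gen 2 (rule 122): 011110000101
Gen 3 (rule 45): 010000110111
Gen 4 (rule 18): 101001000000
Gen 5 (rule 122): 010110100000
Gen 6 (rule 45): 011101101111
Gen 7 (rule 18): 100000000000
Gen 8 (rule 122): 010000000000
Gen 9 (rule 45): 010111111111
Gen 10 (rule 18): 100000000000
Gen 11 (rule 122): 010000000000
Gen 12 (rule 45): 010111111111
Gen 13 (rule 18): 100000000000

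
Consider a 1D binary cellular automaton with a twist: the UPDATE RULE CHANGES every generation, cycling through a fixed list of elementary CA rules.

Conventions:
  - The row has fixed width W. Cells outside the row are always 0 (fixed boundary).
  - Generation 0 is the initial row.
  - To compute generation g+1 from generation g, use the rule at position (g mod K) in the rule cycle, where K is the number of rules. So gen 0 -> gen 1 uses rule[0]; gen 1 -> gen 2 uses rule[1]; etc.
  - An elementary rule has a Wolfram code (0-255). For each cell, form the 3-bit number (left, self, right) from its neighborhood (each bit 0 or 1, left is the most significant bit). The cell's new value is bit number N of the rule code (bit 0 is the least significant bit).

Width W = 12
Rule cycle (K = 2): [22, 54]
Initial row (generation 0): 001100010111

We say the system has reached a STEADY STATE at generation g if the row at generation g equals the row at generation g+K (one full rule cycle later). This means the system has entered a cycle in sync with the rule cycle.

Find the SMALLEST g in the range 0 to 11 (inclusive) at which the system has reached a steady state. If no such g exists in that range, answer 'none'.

Answer: none

Derivation:
Gen 0: 001100010111
Gen 1 (rule 22): 010010110000
Gen 2 (rule 54): 111111001000
Gen 3 (rule 22): 000000111100
Gen 4 (rule 54): 000001000010
Gen 5 (rule 22): 000011100111
Gen 6 (rule 54): 000100011000
Gen 7 (rule 22): 001110100100
Gen 8 (rule 54): 010001111110
Gen 9 (rule 22): 111010000001
Gen 10 (rule 54): 000111000011
Gen 11 (rule 22): 001000100100
Gen 12 (rule 54): 011101111110
Gen 13 (rule 22): 100000000001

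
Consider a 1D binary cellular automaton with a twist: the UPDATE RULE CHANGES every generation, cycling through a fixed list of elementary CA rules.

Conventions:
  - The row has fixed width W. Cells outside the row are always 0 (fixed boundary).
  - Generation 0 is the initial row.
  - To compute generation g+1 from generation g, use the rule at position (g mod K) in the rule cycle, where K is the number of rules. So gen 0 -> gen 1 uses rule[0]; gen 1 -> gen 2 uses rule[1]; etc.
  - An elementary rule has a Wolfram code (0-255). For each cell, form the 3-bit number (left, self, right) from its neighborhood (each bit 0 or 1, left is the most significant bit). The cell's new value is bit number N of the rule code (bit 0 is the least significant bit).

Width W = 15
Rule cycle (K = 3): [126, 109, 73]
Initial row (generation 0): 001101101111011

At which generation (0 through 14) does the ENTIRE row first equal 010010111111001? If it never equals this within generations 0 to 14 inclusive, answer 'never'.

Answer: never

Derivation:
Gen 0: 001101101111011
Gen 1 (rule 126): 011111111001111
Gen 2 (rule 109): 010000001001001
Gen 3 (rule 73): 000111100000000
Gen 4 (rule 126): 001100110000000
Gen 5 (rule 109): 101100110111111
Gen 6 (rule 73): 001100110100001
Gen 7 (rule 126): 011111111110011
Gen 8 (rule 109): 010000000010011
Gen 9 (rule 73): 000111111000011
Gen 10 (rule 126): 001100001100111
Gen 11 (rule 109): 101101101100101
Gen 12 (rule 73): 001101101100000
Gen 13 (rule 126): 011111111110000
Gen 14 (rule 109): 010000000010111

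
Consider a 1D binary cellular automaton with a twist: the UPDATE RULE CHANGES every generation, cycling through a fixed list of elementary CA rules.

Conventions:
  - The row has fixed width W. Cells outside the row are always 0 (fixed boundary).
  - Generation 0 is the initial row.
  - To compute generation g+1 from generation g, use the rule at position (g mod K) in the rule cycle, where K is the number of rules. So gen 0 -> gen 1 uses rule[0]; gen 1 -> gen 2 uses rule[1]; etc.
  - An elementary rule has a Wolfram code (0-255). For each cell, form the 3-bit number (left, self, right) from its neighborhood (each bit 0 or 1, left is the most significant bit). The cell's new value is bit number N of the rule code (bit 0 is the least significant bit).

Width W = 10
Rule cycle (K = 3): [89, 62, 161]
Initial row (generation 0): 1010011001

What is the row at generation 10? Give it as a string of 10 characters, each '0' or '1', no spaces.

Answer: 1111000011

Derivation:
Gen 0: 1010011001
Gen 1 (rule 89): 0001011100
Gen 2 (rule 62): 0011110010
Gen 3 (rule 161): 1001100000
Gen 4 (rule 89): 0101111111
Gen 5 (rule 62): 1111000000
Gen 6 (rule 161): 0110011111
Gen 7 (rule 89): 0111010001
Gen 8 (rule 62): 1100111011
Gen 9 (rule 161): 0000010100
Gen 10 (rule 89): 1111000011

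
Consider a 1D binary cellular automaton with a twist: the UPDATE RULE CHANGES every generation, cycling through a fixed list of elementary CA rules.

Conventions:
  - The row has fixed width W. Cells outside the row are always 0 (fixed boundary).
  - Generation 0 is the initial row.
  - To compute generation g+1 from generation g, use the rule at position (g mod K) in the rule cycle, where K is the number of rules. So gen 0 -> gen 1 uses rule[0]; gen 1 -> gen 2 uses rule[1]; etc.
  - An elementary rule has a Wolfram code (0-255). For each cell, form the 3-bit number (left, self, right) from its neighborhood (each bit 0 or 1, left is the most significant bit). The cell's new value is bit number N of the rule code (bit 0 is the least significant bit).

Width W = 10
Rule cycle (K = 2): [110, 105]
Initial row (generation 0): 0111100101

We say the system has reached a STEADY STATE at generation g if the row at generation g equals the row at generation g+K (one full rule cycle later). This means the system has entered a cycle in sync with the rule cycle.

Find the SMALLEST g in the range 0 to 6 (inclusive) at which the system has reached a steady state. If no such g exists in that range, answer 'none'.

Answer: none

Derivation:
Gen 0: 0111100101
Gen 1 (rule 110): 1100101111
Gen 2 (rule 105): 1100011001
Gen 3 (rule 110): 1100111011
Gen 4 (rule 105): 1100101111
Gen 5 (rule 110): 1101111001
Gen 6 (rule 105): 1111001000
Gen 7 (rule 110): 1001011000
Gen 8 (rule 105): 0000111011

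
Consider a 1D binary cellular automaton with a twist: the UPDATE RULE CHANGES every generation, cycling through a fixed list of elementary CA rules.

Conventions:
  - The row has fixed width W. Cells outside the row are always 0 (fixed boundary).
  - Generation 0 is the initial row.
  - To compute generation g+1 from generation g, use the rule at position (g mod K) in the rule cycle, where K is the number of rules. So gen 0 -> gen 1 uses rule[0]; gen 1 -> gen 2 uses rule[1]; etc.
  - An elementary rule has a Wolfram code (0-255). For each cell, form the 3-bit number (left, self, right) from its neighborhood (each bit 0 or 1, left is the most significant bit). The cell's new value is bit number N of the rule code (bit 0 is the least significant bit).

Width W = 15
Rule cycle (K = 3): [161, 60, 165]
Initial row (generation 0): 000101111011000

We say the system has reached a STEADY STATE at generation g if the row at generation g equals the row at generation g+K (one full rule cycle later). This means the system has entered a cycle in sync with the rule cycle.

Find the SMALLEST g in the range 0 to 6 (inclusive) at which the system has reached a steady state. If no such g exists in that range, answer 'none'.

Answer: none

Derivation:
Gen 0: 000101111011000
Gen 1 (rule 161): 110010110100011
Gen 2 (rule 60): 101011101110010
Gen 3 (rule 165): 111101010100010
Gen 4 (rule 161): 011010101001000
Gen 5 (rule 60): 010111111101100
Gen 6 (rule 165): 011011111010001
Gen 7 (rule 161): 000101110100100
Gen 8 (rule 60): 000111001110110
Gen 9 (rule 165): 110010000101000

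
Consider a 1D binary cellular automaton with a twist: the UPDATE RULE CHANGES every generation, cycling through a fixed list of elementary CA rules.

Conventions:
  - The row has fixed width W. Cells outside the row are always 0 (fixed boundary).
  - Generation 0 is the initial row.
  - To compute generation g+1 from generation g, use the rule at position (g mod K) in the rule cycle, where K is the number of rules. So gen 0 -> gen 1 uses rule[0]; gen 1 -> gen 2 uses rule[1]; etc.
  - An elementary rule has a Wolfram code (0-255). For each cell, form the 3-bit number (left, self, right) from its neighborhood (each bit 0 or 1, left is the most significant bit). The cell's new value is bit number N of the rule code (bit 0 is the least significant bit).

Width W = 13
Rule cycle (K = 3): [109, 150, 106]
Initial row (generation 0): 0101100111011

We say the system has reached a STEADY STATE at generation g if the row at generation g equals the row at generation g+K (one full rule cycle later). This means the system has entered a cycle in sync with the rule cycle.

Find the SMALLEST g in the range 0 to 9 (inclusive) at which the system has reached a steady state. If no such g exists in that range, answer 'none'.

Gen 0: 0101100111011
Gen 1 (rule 109): 0111100101111
Gen 2 (rule 150): 1011011100110
Gen 3 (rule 106): 0111110101110
Gen 4 (rule 109): 0100011111010
Gen 5 (rule 150): 1110101110011
Gen 6 (rule 106): 1011011010111
Gen 7 (rule 109): 1111111111101
Gen 8 (rule 150): 0111111111001
Gen 9 (rule 106): 1100000001010
Gen 10 (rule 109): 1101111101110
Gen 11 (rule 150): 0000111000101
Gen 12 (rule 106): 0001101001010

Answer: none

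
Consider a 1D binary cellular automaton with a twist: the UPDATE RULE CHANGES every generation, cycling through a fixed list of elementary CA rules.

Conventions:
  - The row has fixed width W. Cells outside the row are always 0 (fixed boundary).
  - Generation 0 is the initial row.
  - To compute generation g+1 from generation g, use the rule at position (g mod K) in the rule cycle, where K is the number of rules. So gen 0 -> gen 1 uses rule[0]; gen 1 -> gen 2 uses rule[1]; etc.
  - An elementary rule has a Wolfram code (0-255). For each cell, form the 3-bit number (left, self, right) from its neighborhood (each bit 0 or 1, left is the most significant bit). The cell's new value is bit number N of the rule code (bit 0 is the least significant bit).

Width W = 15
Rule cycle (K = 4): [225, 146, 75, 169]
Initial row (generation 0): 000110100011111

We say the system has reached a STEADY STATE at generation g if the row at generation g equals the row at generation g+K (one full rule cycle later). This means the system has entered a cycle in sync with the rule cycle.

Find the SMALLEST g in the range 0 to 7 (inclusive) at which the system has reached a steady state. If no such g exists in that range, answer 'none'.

Answer: none

Derivation:
Gen 0: 000110100011111
Gen 1 (rule 225): 110011001001111
Gen 2 (rule 146): 001100110110110
Gen 3 (rule 75): 111101110110110
Gen 4 (rule 169): 111011101101100
Gen 5 (rule 225): 011101110110101
Gen 6 (rule 146): 101000100000000
Gen 7 (rule 75): 000011001111111
Gen 8 (rule 169): 111010001111110
Gen 9 (rule 225): 011100100111110
Gen 10 (rule 146): 101011011011101
Gen 11 (rule 75): 000011011010100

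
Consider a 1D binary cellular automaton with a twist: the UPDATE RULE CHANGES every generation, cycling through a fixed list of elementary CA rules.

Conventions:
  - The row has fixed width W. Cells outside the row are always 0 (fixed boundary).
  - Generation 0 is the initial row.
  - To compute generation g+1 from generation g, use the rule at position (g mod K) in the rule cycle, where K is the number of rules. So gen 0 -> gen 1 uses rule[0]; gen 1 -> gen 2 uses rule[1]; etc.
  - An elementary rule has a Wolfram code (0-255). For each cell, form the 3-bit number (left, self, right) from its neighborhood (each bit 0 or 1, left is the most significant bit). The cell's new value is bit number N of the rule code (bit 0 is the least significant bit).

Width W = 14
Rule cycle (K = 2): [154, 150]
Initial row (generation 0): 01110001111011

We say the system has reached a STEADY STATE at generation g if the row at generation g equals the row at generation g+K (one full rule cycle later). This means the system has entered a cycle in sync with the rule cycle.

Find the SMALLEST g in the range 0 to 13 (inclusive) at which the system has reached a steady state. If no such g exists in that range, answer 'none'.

Gen 0: 01110001111011
Gen 1 (rule 154): 11101011110010
Gen 2 (rule 150): 01001001101111
Gen 3 (rule 154): 10110111001110
Gen 4 (rule 150): 10000010110101
Gen 5 (rule 154): 01000100100000
Gen 6 (rule 150): 11101111110000
Gen 7 (rule 154): 11001111101000
Gen 8 (rule 150): 00110111001100
Gen 9 (rule 154): 01100110111010
Gen 10 (rule 150): 10011000010011
Gen 11 (rule 154): 01110100101110
Gen 12 (rule 150): 10100111100101
Gen 13 (rule 154): 00011111011000
Gen 14 (rule 150): 00101110000100
Gen 15 (rule 154): 01001101001010

Answer: none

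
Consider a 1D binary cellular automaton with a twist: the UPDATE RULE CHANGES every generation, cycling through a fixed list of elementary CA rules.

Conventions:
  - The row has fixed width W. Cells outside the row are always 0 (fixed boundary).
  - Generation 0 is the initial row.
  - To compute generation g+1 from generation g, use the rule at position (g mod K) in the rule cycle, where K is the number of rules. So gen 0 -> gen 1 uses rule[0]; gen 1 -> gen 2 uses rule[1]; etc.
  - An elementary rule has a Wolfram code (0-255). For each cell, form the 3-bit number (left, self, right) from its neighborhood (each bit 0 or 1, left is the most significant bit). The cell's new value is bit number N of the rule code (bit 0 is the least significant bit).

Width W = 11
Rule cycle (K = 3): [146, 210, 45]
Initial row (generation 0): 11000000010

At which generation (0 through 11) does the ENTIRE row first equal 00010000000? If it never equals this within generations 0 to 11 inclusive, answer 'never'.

Answer: 5

Derivation:
Gen 0: 11000000010
Gen 1 (rule 146): 00100000101
Gen 2 (rule 210): 01010001000
Gen 3 (rule 45): 01110101011
Gen 4 (rule 146): 10100000000
Gen 5 (rule 210): 00010000000
Gen 6 (rule 45): 11010111111
Gen 7 (rule 146): 00000011110
Gen 8 (rule 210): 00000101111
Gen 9 (rule 45): 11110111000
Gen 10 (rule 146): 01100010100
Gen 11 (rule 210): 10110100010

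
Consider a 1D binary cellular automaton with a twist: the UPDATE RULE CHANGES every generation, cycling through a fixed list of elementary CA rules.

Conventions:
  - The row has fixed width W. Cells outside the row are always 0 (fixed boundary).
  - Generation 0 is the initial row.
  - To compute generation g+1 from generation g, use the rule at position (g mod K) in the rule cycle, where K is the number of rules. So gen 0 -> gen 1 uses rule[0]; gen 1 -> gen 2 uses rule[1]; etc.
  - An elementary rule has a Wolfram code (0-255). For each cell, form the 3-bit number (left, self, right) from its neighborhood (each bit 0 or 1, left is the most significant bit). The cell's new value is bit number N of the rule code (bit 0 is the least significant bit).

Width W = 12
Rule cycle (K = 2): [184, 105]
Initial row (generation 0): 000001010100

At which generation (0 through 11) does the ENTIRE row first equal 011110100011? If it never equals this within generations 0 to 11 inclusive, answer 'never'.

Gen 0: 000001010100
Gen 1 (rule 184): 000000101010
Gen 2 (rule 105): 111110010100
Gen 3 (rule 184): 111101001010
Gen 4 (rule 105): 100110000100
Gen 5 (rule 184): 010101000010
Gen 6 (rule 105): 001010011000
Gen 7 (rule 184): 000101010100
Gen 8 (rule 105): 110010101001
Gen 9 (rule 184): 101001010100
Gen 10 (rule 105): 010000101001
Gen 11 (rule 184): 001000010100

Answer: never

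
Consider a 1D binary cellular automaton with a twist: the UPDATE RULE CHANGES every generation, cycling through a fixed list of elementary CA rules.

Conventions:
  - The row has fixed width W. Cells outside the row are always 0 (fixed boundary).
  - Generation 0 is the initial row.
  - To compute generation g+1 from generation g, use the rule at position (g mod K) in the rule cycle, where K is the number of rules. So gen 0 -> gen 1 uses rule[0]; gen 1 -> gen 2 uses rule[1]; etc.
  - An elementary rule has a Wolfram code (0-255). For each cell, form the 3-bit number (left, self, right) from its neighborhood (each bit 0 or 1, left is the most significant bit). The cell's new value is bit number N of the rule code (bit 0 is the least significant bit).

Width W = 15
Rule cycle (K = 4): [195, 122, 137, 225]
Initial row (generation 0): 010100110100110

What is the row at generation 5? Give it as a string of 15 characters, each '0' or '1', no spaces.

Answer: 011111111111111

Derivation:
Gen 0: 010100110100110
Gen 1 (rule 195): 100001010001010
Gen 2 (rule 122): 010010101010101
Gen 3 (rule 137): 000000000000000
Gen 4 (rule 225): 111111111111111
Gen 5 (rule 195): 011111111111111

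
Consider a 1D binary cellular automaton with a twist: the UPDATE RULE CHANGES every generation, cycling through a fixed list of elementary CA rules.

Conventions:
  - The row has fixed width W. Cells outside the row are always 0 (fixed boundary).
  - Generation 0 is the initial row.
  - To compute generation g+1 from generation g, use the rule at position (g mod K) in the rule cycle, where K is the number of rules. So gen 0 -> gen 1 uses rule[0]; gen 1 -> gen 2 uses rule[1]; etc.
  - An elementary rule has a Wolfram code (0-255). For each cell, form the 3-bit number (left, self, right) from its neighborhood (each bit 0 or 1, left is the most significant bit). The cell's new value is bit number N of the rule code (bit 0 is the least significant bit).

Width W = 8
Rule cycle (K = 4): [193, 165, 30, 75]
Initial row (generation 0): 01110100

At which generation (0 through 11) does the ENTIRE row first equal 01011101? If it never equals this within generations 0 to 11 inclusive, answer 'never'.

Answer: never

Derivation:
Gen 0: 01110100
Gen 1 (rule 193): 00110001
Gen 2 (rule 165): 10000101
Gen 3 (rule 30): 11001101
Gen 4 (rule 75): 11011100
Gen 5 (rule 193): 01001101
Gen 6 (rule 165): 01000011
Gen 7 (rule 30): 11100110
Gen 8 (rule 75): 10101110
Gen 9 (rule 193): 00000110
Gen 10 (rule 165): 11110000
Gen 11 (rule 30): 10001000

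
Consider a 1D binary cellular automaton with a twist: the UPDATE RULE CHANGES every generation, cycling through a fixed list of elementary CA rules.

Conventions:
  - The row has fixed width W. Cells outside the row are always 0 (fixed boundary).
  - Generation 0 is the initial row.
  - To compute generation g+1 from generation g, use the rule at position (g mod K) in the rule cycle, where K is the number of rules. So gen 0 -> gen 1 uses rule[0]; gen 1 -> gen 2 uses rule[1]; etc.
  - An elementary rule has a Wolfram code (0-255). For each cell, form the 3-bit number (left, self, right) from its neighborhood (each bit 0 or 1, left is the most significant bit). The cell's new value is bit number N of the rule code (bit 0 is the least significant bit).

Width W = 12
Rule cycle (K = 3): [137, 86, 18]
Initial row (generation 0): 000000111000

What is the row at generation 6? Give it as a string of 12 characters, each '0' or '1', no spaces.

Gen 0: 000000111000
Gen 1 (rule 137): 111110110011
Gen 2 (rule 86): 000010011101
Gen 3 (rule 18): 000101100000
Gen 4 (rule 137): 110001001111
Gen 5 (rule 86): 011011110001
Gen 6 (rule 18): 100000001010

Answer: 100000001010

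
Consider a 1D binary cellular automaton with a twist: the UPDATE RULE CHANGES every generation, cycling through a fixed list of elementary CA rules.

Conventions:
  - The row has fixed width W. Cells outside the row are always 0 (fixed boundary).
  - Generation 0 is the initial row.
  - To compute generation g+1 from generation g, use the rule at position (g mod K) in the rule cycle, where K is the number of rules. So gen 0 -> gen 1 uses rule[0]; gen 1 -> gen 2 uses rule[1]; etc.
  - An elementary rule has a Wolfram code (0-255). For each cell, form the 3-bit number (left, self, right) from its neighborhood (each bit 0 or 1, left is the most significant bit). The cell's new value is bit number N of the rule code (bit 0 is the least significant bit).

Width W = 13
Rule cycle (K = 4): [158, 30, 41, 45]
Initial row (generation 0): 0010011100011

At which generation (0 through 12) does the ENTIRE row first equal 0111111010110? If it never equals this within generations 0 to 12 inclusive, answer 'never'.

Gen 0: 0010011100011
Gen 1 (rule 158): 0111111010110
Gen 2 (rule 30): 1100000010101
Gen 3 (rule 41): 1001111001010
Gen 4 (rule 45): 1001000001110
Gen 5 (rule 158): 1111100011101
Gen 6 (rule 30): 1000010110001
Gen 7 (rule 41): 0011001100100
Gen 8 (rule 45): 1010001000101
Gen 9 (rule 158): 1011011101101
Gen 10 (rule 30): 1010010001001
Gen 11 (rule 41): 0100000100000
Gen 12 (rule 45): 0101110101111

Answer: 1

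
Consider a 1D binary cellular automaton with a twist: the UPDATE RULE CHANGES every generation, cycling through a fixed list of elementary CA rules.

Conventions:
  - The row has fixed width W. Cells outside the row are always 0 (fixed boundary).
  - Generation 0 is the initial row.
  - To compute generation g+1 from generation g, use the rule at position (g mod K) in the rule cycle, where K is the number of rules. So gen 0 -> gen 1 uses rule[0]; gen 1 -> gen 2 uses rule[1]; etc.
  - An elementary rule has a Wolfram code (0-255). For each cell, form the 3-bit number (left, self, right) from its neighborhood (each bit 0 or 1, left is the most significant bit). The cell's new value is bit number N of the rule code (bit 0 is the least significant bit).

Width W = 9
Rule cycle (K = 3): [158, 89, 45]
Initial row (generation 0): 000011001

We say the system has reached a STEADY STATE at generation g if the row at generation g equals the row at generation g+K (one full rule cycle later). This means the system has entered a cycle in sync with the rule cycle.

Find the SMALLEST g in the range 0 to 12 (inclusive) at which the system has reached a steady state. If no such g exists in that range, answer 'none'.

Answer: none

Derivation:
Gen 0: 000011001
Gen 1 (rule 158): 000110111
Gen 2 (rule 89): 110110101
Gen 3 (rule 45): 101101111
Gen 4 (rule 158): 101001110
Gen 5 (rule 89): 000101011
Gen 6 (rule 45): 110111110
Gen 7 (rule 158): 100111101
Gen 8 (rule 89): 010100100
Gen 9 (rule 45): 011100101
Gen 10 (rule 158): 111011101
Gen 11 (rule 89): 101010100
Gen 12 (rule 45): 111111101
Gen 13 (rule 158): 111111001
Gen 14 (rule 89): 100001100
Gen 15 (rule 45): 101101001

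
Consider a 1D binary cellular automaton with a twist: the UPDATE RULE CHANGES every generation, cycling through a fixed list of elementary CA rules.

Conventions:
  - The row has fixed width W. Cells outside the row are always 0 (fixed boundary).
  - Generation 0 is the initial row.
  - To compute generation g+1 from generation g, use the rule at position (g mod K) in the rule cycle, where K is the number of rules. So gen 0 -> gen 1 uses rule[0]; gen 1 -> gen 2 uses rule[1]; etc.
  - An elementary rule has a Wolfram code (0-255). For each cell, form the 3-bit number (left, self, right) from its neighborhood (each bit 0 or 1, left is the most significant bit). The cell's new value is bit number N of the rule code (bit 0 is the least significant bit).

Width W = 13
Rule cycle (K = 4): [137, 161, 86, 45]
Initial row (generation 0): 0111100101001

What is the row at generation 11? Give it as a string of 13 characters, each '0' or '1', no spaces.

Answer: 0110000101100

Derivation:
Gen 0: 0111100101001
Gen 1 (rule 137): 0111000000000
Gen 2 (rule 161): 0010011111111
Gen 3 (rule 86): 0111100000001
Gen 4 (rule 45): 0100001111101
Gen 5 (rule 137): 0001101111000
Gen 6 (rule 161): 1100010110011
Gen 7 (rule 86): 0110110011101
Gen 8 (rule 45): 0101100010011
Gen 9 (rule 137): 0001001000010
Gen 10 (rule 161): 1100000011000
Gen 11 (rule 86): 0110000101100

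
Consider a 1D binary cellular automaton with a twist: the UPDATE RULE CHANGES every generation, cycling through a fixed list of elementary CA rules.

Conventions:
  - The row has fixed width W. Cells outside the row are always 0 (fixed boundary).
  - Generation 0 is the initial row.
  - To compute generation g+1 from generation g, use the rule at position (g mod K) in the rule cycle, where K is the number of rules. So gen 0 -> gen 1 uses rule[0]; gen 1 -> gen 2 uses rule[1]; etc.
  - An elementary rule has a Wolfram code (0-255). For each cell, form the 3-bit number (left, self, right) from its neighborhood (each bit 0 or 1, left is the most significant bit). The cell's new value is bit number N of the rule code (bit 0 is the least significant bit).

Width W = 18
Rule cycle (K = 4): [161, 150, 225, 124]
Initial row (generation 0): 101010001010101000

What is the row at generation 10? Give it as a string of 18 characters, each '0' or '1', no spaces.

Answer: 011011011111010000

Derivation:
Gen 0: 101010001010101000
Gen 1 (rule 161): 010100100101010011
Gen 2 (rule 150): 110111111101011100
Gen 3 (rule 225): 011011111110101101
Gen 4 (rule 124): 011110000011111111
Gen 5 (rule 161): 001100111001111110
Gen 6 (rule 150): 010011010110111101
Gen 7 (rule 225): 000001101011011110
Gen 8 (rule 124): 000001111111110011
Gen 9 (rule 161): 111100111111100000
Gen 10 (rule 150): 011011011111010000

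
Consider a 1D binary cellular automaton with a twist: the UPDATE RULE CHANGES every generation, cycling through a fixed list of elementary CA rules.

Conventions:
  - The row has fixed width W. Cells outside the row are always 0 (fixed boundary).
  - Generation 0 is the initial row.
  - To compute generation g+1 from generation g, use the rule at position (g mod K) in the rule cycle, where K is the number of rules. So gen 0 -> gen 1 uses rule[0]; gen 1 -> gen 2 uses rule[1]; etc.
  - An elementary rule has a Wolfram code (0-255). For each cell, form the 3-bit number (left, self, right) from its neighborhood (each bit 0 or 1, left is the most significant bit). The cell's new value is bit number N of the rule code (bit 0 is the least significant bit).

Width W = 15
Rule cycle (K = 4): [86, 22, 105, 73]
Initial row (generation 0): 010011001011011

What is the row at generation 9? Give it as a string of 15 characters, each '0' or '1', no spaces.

Gen 0: 010011001011011
Gen 1 (rule 86): 111101111001001
Gen 2 (rule 22): 000000000111111
Gen 3 (rule 105): 111111110100001
Gen 4 (rule 73): 100000010001100
Gen 5 (rule 86): 110000111010110
Gen 6 (rule 22): 001001000010001
Gen 7 (rule 105): 100000011000100
Gen 8 (rule 73): 001111011010001
Gen 9 (rule 86): 010001001011011

Answer: 010001001011011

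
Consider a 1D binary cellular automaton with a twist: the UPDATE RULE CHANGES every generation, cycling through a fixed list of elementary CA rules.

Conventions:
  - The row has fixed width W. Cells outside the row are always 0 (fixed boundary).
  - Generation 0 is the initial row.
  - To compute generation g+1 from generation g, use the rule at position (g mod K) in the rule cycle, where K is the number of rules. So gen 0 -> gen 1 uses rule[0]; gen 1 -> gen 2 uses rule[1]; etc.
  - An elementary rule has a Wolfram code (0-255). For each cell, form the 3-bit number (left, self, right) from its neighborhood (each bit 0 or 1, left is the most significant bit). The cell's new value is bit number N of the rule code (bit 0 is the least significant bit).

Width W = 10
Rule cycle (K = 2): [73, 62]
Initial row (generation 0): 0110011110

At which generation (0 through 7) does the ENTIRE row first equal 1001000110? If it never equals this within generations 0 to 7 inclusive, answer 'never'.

Answer: never

Derivation:
Gen 0: 0110011110
Gen 1 (rule 73): 0110010010
Gen 2 (rule 62): 1101111111
Gen 3 (rule 73): 1101000001
Gen 4 (rule 62): 1011100011
Gen 5 (rule 73): 0010101011
Gen 6 (rule 62): 0111111110
Gen 7 (rule 73): 0100000010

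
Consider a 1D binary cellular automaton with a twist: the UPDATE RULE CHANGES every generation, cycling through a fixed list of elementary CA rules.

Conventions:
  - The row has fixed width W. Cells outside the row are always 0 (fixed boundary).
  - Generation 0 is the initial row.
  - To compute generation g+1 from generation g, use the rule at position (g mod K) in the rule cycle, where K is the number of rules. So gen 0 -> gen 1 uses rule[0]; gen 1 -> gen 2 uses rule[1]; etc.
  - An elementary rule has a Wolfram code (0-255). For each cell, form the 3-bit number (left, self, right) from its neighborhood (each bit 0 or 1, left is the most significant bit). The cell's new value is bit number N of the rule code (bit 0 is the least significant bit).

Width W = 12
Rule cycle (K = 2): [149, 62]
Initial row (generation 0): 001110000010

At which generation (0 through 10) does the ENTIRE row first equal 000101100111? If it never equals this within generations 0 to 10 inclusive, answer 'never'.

Answer: never

Derivation:
Gen 0: 001110000010
Gen 1 (rule 149): 100101111011
Gen 2 (rule 62): 111111000110
Gen 3 (rule 149): 011110110001
Gen 4 (rule 62): 110001101011
Gen 5 (rule 149): 001100001000
Gen 6 (rule 62): 011010011100
Gen 7 (rule 149): 000011001011
Gen 8 (rule 62): 000110111110
Gen 9 (rule 149): 110000011101
Gen 10 (rule 62): 101000110011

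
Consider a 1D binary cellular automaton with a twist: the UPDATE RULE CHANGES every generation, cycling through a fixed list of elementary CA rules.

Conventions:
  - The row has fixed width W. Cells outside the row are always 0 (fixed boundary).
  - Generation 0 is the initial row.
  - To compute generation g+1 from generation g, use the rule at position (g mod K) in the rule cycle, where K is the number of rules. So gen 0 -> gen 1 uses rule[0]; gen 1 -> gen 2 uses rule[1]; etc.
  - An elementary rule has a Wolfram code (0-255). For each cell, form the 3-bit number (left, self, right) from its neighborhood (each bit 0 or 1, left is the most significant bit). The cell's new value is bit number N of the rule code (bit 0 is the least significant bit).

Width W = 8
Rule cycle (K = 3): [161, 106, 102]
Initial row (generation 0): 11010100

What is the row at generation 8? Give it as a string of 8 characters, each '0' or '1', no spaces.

Gen 0: 11010100
Gen 1 (rule 161): 00101001
Gen 2 (rule 106): 01010010
Gen 3 (rule 102): 11110110
Gen 4 (rule 161): 01101000
Gen 5 (rule 106): 11110000
Gen 6 (rule 102): 00010000
Gen 7 (rule 161): 11000111
Gen 8 (rule 106): 11001101

Answer: 11001101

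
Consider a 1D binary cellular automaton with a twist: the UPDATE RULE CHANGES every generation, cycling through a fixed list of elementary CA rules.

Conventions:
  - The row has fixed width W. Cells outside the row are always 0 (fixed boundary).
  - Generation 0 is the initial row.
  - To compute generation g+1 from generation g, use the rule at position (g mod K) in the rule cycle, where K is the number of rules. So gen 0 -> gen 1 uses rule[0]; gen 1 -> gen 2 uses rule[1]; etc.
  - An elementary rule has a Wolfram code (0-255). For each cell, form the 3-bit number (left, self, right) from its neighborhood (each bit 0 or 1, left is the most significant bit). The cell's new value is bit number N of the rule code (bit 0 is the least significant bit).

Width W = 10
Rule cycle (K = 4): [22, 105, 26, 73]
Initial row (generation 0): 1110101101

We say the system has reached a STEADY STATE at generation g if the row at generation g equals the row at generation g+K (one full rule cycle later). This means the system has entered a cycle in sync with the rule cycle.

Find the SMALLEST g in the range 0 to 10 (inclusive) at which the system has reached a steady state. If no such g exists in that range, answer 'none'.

Gen 0: 1110101101
Gen 1 (rule 22): 0000100001
Gen 2 (rule 105): 1110001100
Gen 3 (rule 26): 1001011010
Gen 4 (rule 73): 0000011000
Gen 5 (rule 22): 0000100100
Gen 6 (rule 105): 1110000001
Gen 7 (rule 26): 1001000010
Gen 8 (rule 73): 0000011000
Gen 9 (rule 22): 0000100100
Gen 10 (rule 105): 1110000001
Gen 11 (rule 26): 1001000010
Gen 12 (rule 73): 0000011000
Gen 13 (rule 22): 0000100100
Gen 14 (rule 105): 1110000001

Answer: 4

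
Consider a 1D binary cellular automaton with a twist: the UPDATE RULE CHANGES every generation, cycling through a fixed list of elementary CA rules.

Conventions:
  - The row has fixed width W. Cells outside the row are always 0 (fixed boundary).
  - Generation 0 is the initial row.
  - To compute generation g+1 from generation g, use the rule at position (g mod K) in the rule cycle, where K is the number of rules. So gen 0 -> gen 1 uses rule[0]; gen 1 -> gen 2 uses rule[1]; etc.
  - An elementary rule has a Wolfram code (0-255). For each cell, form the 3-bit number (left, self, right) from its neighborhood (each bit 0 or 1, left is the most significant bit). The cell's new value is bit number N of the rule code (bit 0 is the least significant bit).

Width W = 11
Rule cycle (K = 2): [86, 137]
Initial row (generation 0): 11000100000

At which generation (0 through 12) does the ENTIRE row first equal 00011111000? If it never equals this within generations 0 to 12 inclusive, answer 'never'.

Gen 0: 11000100000
Gen 1 (rule 86): 01101110000
Gen 2 (rule 137): 01001100111
Gen 3 (rule 86): 11110111001
Gen 4 (rule 137): 11100110000
Gen 5 (rule 86): 00111011000
Gen 6 (rule 137): 10110010011
Gen 7 (rule 86): 10011111101
Gen 8 (rule 137): 00011111000
Gen 9 (rule 86): 00100001100
Gen 10 (rule 137): 10001101001
Gen 11 (rule 86): 11010101111
Gen 12 (rule 137): 10000001110

Answer: 8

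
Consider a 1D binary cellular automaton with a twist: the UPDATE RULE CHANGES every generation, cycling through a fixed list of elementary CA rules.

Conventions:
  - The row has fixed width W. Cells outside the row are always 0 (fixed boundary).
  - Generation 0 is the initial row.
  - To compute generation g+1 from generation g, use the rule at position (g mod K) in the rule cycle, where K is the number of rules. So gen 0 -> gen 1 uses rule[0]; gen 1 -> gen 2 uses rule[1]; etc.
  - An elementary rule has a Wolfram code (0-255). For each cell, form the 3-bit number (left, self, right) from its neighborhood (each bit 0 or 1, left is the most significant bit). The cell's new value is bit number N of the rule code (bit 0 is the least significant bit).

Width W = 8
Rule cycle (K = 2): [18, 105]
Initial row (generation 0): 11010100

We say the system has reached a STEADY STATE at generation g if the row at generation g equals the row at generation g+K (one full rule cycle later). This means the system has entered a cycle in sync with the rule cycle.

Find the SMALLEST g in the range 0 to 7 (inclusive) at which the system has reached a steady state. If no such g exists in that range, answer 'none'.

Answer: none

Derivation:
Gen 0: 11010100
Gen 1 (rule 18): 00000010
Gen 2 (rule 105): 11111000
Gen 3 (rule 18): 00000100
Gen 4 (rule 105): 11110001
Gen 5 (rule 18): 00001010
Gen 6 (rule 105): 11100100
Gen 7 (rule 18): 00011010
Gen 8 (rule 105): 11011100
Gen 9 (rule 18): 00000010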